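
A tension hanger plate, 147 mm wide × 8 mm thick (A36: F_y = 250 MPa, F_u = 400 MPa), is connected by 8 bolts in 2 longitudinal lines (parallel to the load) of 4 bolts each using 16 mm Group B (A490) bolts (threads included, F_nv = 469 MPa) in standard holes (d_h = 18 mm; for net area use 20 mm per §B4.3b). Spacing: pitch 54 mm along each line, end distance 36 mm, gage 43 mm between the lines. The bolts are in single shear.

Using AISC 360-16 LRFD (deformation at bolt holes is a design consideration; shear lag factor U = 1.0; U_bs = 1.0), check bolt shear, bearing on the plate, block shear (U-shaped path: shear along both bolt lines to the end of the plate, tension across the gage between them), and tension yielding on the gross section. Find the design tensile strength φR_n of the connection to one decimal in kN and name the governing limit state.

Bolt shear: A_b = π(16)²/4 = 201.06 mm². φR_n = 0.75 × 469 × 201.06 × 8 × 1 = 565.8 kN.
Bearing (8 mm plate, F_u = 400 MPa): end bolts L_c = 36 − 18/2 = 27, R_n = min(1.2×27×8×400, 2.4×16×8×400) = 103.68 kN/bolt; interior L_c = 54 − 18 = 36, R_n = 122.88 kN/bolt. φR_n = 0.75 × (2×103.68 + 6×122.88) = 708.5 kN.
Block shear: shear path 2×[36+3×54] = 2×198 mm, A_gv = 3168, A_nv = 2×(198 − 3.5×20)×8 = 2048 mm²; tension across gage: (43 − 1×20)×8 = 184 mm². R_n = min(0.6×400×2048, 0.6×250×3168) + 1.0×400×184 = min(491.52, 475.2) + 73.6 = 548.8 kN. φR_n = 0.75 × 548.8 = 411.6 kN.
Tension yield (gross): A_g = 147×8 = 1176 mm². φR_n = 0.90 × 250 × 1176 = 264.6 kN.
Governing: min(565.8, 708.5, 411.6, 264.6) = 264.6 kN → gross-section yield.

264.6 kN (gross-section yield governs)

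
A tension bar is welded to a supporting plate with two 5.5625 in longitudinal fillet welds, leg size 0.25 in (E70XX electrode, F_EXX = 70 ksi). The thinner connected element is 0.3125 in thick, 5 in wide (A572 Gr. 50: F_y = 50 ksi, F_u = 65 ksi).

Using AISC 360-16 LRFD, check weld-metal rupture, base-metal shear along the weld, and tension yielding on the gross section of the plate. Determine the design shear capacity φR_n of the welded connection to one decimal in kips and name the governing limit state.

Weld metal: throat = 0.707×0.25 = 0.17675 in, L = 2×5.5625 = 11.125 in. φR_n = 0.75 × 0.6 × 70 × 0.17675 × 11.125 = 61.9 kips.
Base metal shear (0.3125 in plate): yield φR_n = 1.0×0.6×50×0.3125×11.125 = 104.3 kips; rupture φR_n = 0.75×0.6×65×0.3125×11.125 = 101.7 kips; take 101.7 kips (rupture).
Tension yield (gross): A_g = 5×0.3125 = 1.5625 in². φR_n = 0.90 × 50 × 1.5625 = 70.3 kips.
Governing: min(61.9, 101.7, 70.3) = 61.9 kips → weld metal.

61.9 kips (weld metal governs)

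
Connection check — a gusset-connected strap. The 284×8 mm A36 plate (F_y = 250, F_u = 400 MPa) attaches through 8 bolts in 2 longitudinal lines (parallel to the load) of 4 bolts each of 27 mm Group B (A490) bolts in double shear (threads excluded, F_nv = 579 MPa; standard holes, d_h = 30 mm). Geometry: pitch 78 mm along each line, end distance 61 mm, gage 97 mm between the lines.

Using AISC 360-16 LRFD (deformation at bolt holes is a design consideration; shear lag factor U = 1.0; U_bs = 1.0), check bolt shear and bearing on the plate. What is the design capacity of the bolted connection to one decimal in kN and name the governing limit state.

Bolt shear: A_b = π(27)²/4 = 572.56 mm². φR_n = 0.75 × 579 × 572.56 × 8 × 2 = 3978.1 kN.
Bearing (8 mm plate, F_u = 400 MPa): end bolts L_c = 61 − 30/2 = 46, R_n = min(1.2×46×8×400, 2.4×27×8×400) = 176.64 kN/bolt; interior L_c = 78 − 30 = 48, R_n = 184.32 kN/bolt. φR_n = 0.75 × (2×176.64 + 6×184.32) = 1094.4 kN.
Governing: min(3978.1, 1094.4) = 1094.4 kN → bearing.

1094.4 kN (bearing governs)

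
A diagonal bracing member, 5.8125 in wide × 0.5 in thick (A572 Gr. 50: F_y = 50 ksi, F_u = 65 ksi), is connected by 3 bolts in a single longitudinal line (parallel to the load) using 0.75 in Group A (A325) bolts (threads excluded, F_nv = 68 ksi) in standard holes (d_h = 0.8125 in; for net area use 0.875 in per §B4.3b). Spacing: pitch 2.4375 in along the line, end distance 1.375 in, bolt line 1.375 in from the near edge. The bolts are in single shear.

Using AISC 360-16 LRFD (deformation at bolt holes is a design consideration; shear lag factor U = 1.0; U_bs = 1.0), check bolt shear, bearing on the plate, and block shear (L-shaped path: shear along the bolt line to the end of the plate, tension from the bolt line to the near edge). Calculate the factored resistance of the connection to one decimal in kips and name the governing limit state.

Bolt shear: A_b = π(0.75)²/4 = 0.44179 in². φR_n = 0.75 × 68 × 0.44179 × 3 × 1 = 67.6 kips.
Bearing (0.5 in plate, F_u = 65 ksi): end bolts L_c = 1.375 − 0.8125/2 = 0.96875, R_n = min(1.2×0.96875×0.5×65, 2.4×0.75×0.5×65) = 37.781 kips/bolt; interior L_c = 2.4375 − 0.8125 = 1.625, R_n = 58.5 kips/bolt. φR_n = 0.75 × (1×37.781 + 2×58.5) = 116.1 kips.
Block shear: shear path 1×[1.375+2×2.4375] = 1×6.25 in, A_gv = 3.125, A_nv = 1×(6.25 − 2.5×0.875)×0.5 = 2.0313 in²; tension to near edge: (1.375 − 0.5×0.875)×0.5 = 0.46875 in². R_n = min(0.6×65×2.0313, 0.6×50×3.125) + 1.0×65×0.46875 = min(79.221, 93.75) + 30.469 = 109.69 kips. φR_n = 0.75 × 109.69 = 82.3 kips.
Governing: min(67.6, 116.1, 82.3) = 67.6 kips → bolt shear.

67.6 kips (bolt shear governs)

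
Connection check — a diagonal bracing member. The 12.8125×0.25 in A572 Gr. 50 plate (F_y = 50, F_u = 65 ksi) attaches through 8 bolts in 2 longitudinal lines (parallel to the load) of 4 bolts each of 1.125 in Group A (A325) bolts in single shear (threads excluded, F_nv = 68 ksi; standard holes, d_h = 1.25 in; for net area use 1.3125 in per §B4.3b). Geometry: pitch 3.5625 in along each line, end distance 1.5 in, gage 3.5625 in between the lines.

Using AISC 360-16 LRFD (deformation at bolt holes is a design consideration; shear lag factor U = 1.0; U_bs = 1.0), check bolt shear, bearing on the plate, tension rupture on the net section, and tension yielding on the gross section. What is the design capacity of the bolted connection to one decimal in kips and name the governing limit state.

124.2 kips (net-section rupture governs)

Bolt shear: A_b = π(1.125)²/4 = 0.99402 in². φR_n = 0.75 × 68 × 0.99402 × 8 × 1 = 405.6 kips.
Bearing (0.25 in plate, F_u = 65 ksi): end bolts L_c = 1.5 − 1.25/2 = 0.875, R_n = min(1.2×0.875×0.25×65, 2.4×1.125×0.25×65) = 17.063 kips/bolt; interior L_c = 3.5625 − 1.25 = 2.3125, R_n = 43.875 kips/bolt. φR_n = 0.75 × (2×17.063 + 6×43.875) = 223.0 kips.
Tension rupture (net): A_n = (12.8125 − 2×1.3125)×0.25 = 2.5469 in² (U = 1.0, A_e = A_n). φR_n = 0.75 × 65 × 2.5469 = 124.2 kips.
Tension yield (gross): A_g = 12.8125×0.25 = 3.2031 in². φR_n = 0.90 × 50 × 3.2031 = 144.1 kips.
Governing: min(405.6, 223.0, 124.2, 144.1) = 124.2 kips → net-section rupture.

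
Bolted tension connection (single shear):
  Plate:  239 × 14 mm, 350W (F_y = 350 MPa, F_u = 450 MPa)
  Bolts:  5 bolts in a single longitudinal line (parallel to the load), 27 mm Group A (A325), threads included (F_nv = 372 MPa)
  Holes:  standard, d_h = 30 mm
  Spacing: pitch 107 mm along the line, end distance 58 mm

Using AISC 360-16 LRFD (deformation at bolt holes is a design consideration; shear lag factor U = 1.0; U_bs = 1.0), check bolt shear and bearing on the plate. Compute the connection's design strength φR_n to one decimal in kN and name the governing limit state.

Bolt shear: A_b = π(27)²/4 = 572.56 mm². φR_n = 0.75 × 372 × 572.56 × 5 × 1 = 798.7 kN.
Bearing (14 mm plate, F_u = 450 MPa): end bolts L_c = 58 − 30/2 = 43, R_n = min(1.2×43×14×450, 2.4×27×14×450) = 325.08 kN/bolt; interior L_c = 107 − 30 = 77, R_n = 408.24 kN/bolt. φR_n = 0.75 × (1×325.08 + 4×408.24) = 1468.5 kN.
Governing: min(798.7, 1468.5) = 798.7 kN → bolt shear.

798.7 kN (bolt shear governs)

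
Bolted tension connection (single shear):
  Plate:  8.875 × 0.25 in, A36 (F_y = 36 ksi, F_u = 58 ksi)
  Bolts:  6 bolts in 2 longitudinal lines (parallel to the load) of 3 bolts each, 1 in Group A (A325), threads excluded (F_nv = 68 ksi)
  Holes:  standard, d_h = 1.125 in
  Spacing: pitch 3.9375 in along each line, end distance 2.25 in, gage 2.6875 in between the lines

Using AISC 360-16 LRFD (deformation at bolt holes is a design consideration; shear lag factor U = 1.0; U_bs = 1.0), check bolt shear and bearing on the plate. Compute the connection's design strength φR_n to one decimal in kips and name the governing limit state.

Bolt shear: A_b = π(1)²/4 = 0.7854 in². φR_n = 0.75 × 68 × 0.7854 × 6 × 1 = 240.3 kips.
Bearing (0.25 in plate, F_u = 58 ksi): end bolts L_c = 2.25 − 1.125/2 = 1.6875, R_n = min(1.2×1.6875×0.25×58, 2.4×1×0.25×58) = 29.363 kips/bolt; interior L_c = 3.9375 − 1.125 = 2.8125, R_n = 34.8 kips/bolt. φR_n = 0.75 × (2×29.363 + 4×34.8) = 148.4 kips.
Governing: min(240.3, 148.4) = 148.4 kips → bearing.

148.4 kips (bearing governs)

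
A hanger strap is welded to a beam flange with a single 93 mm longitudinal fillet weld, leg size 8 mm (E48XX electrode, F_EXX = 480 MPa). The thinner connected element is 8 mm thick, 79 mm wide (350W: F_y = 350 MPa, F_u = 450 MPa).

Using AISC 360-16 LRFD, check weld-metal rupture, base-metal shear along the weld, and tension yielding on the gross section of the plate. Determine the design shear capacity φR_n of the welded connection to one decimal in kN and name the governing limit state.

Weld metal: throat = 0.707×8 = 5.656 mm, L = 93 mm. φR_n = 0.75 × 0.6 × 480 × 5.656 × 93 = 113.6 kN.
Base metal shear (8 mm plate): yield φR_n = 1.0×0.6×350×8×93 = 156.2 kN; rupture φR_n = 0.75×0.6×450×8×93 = 150.7 kN; take 150.7 kN (rupture).
Tension yield (gross): A_g = 79×8 = 632 mm². φR_n = 0.90 × 350 × 632 = 199.1 kN.
Governing: min(113.6, 150.7, 199.1) = 113.6 kN → weld metal.

113.6 kN (weld metal governs)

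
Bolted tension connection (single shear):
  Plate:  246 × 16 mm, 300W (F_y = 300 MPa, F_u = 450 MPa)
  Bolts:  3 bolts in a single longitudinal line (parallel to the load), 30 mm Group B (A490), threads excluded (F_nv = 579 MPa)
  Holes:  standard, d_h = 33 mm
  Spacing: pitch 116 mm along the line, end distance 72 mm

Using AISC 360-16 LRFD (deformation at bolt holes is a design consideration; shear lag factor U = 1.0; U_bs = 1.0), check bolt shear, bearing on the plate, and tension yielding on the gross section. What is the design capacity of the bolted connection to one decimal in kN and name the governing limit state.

920.9 kN (bolt shear governs)

Bolt shear: A_b = π(30)²/4 = 706.86 mm². φR_n = 0.75 × 579 × 706.86 × 3 × 1 = 920.9 kN.
Bearing (16 mm plate, F_u = 450 MPa): end bolts L_c = 72 − 33/2 = 55.5, R_n = min(1.2×55.5×16×450, 2.4×30×16×450) = 479.52 kN/bolt; interior L_c = 116 − 33 = 83, R_n = 518.4 kN/bolt. φR_n = 0.75 × (1×479.52 + 2×518.4) = 1137.2 kN.
Tension yield (gross): A_g = 246×16 = 3936 mm². φR_n = 0.90 × 300 × 3936 = 1062.7 kN.
Governing: min(920.9, 1137.2, 1062.7) = 920.9 kN → bolt shear.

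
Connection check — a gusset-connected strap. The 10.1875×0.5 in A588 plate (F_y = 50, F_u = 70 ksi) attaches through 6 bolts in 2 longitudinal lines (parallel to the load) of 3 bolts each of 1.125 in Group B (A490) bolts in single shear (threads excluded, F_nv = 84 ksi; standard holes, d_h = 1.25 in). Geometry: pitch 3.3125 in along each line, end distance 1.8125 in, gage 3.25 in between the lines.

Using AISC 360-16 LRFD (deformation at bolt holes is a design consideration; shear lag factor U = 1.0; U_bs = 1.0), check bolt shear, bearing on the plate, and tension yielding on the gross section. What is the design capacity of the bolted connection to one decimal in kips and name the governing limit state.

229.2 kips (gross-section yield governs)

Bolt shear: A_b = π(1.125)²/4 = 0.99402 in². φR_n = 0.75 × 84 × 0.99402 × 6 × 1 = 375.7 kips.
Bearing (0.5 in plate, F_u = 70 ksi): end bolts L_c = 1.8125 − 1.25/2 = 1.1875, R_n = min(1.2×1.1875×0.5×70, 2.4×1.125×0.5×70) = 49.875 kips/bolt; interior L_c = 3.3125 − 1.25 = 2.0625, R_n = 86.625 kips/bolt. φR_n = 0.75 × (2×49.875 + 4×86.625) = 334.7 kips.
Tension yield (gross): A_g = 10.1875×0.5 = 5.0938 in². φR_n = 0.90 × 50 × 5.0938 = 229.2 kips.
Governing: min(375.7, 334.7, 229.2) = 229.2 kips → gross-section yield.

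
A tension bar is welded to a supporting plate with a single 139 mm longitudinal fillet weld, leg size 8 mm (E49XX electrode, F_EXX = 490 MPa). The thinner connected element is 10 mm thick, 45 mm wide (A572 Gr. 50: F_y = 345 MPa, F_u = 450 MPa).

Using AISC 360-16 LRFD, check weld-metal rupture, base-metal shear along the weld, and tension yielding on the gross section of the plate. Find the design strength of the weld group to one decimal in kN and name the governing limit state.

139.7 kN (gross-section yield governs)

Weld metal: throat = 0.707×8 = 5.656 mm, L = 139 mm. φR_n = 0.75 × 0.6 × 490 × 5.656 × 139 = 173.4 kN.
Base metal shear (10 mm plate): yield φR_n = 1.0×0.6×345×10×139 = 287.7 kN; rupture φR_n = 0.75×0.6×450×10×139 = 281.5 kN; take 281.5 kN (rupture).
Tension yield (gross): A_g = 45×10 = 450 mm². φR_n = 0.90 × 345 × 450 = 139.7 kN.
Governing: min(173.4, 281.5, 139.7) = 139.7 kN → gross-section yield.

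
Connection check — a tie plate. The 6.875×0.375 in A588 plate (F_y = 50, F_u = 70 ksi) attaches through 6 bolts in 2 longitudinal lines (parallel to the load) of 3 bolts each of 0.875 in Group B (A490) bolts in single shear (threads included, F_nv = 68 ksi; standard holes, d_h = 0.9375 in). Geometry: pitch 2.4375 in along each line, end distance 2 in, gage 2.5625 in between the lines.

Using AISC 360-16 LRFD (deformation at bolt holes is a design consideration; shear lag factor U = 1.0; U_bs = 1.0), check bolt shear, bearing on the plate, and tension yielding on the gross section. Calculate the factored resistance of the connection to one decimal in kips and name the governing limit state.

116.0 kips (gross-section yield governs)

Bolt shear: A_b = π(0.875)²/4 = 0.60132 in². φR_n = 0.75 × 68 × 0.60132 × 6 × 1 = 184.0 kips.
Bearing (0.375 in plate, F_u = 70 ksi): end bolts L_c = 2 − 0.9375/2 = 1.53125, R_n = min(1.2×1.53125×0.375×70, 2.4×0.875×0.375×70) = 48.234 kips/bolt; interior L_c = 2.4375 − 0.9375 = 1.5, R_n = 47.25 kips/bolt. φR_n = 0.75 × (2×48.234 + 4×47.25) = 214.1 kips.
Tension yield (gross): A_g = 6.875×0.375 = 2.5781 in². φR_n = 0.90 × 50 × 2.5781 = 116.0 kips.
Governing: min(184.0, 214.1, 116.0) = 116.0 kips → gross-section yield.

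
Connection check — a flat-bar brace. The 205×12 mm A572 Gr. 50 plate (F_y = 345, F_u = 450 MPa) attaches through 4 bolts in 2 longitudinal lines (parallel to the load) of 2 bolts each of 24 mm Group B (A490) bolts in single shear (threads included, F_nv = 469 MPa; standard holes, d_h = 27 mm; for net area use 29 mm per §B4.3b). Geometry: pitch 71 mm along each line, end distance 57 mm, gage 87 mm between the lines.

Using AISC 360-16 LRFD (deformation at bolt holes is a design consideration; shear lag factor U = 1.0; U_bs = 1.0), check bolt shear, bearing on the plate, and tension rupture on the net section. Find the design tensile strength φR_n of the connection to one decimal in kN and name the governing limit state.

595.4 kN (net-section rupture governs)

Bolt shear: A_b = π(24)²/4 = 452.39 mm². φR_n = 0.75 × 469 × 452.39 × 4 × 1 = 636.5 kN.
Bearing (12 mm plate, F_u = 450 MPa): end bolts L_c = 57 − 27/2 = 43.5, R_n = min(1.2×43.5×12×450, 2.4×24×12×450) = 281.88 kN/bolt; interior L_c = 71 − 27 = 44, R_n = 285.12 kN/bolt. φR_n = 0.75 × (2×281.88 + 2×285.12) = 850.5 kN.
Tension rupture (net): A_n = (205 − 2×29)×12 = 1764 mm² (U = 1.0, A_e = A_n). φR_n = 0.75 × 450 × 1764 = 595.4 kN.
Governing: min(636.5, 850.5, 595.4) = 595.4 kN → net-section rupture.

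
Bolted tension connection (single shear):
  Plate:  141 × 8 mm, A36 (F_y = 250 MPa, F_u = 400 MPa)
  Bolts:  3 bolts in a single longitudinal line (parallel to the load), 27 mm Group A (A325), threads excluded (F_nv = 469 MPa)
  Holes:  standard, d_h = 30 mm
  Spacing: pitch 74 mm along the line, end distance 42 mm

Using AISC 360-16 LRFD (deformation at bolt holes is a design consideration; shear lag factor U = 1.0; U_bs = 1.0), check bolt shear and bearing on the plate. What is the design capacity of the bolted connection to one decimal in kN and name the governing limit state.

331.2 kN (bearing governs)

Bolt shear: A_b = π(27)²/4 = 572.56 mm². φR_n = 0.75 × 469 × 572.56 × 3 × 1 = 604.2 kN.
Bearing (8 mm plate, F_u = 400 MPa): end bolts L_c = 42 − 30/2 = 27, R_n = min(1.2×27×8×400, 2.4×27×8×400) = 103.68 kN/bolt; interior L_c = 74 − 30 = 44, R_n = 168.96 kN/bolt. φR_n = 0.75 × (1×103.68 + 2×168.96) = 331.2 kN.
Governing: min(604.2, 331.2) = 331.2 kN → bearing.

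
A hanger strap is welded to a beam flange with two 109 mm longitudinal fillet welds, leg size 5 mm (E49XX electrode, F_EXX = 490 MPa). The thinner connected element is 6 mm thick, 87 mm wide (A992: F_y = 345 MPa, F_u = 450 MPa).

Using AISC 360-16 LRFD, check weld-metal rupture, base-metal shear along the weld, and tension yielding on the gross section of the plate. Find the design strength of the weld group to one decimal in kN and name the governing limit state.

Weld metal: throat = 0.707×5 = 3.535 mm, L = 2×109 = 218 mm. φR_n = 0.75 × 0.6 × 490 × 3.535 × 218 = 169.9 kN.
Base metal shear (6 mm plate): yield φR_n = 1.0×0.6×345×6×218 = 270.8 kN; rupture φR_n = 0.75×0.6×450×6×218 = 264.9 kN; take 264.9 kN (rupture).
Tension yield (gross): A_g = 87×6 = 522 mm². φR_n = 0.90 × 345 × 522 = 162.1 kN.
Governing: min(169.9, 264.9, 162.1) = 162.1 kN → gross-section yield.

162.1 kN (gross-section yield governs)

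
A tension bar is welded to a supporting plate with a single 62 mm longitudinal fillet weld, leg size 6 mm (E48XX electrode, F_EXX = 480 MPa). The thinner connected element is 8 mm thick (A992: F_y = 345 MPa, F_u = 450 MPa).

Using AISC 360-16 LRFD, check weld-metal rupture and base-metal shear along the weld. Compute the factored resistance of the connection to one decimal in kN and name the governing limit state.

56.8 kN (weld metal governs)

Weld metal: throat = 0.707×6 = 4.242 mm, L = 62 mm. φR_n = 0.75 × 0.6 × 480 × 4.242 × 62 = 56.8 kN.
Base metal shear (8 mm plate): yield φR_n = 1.0×0.6×345×8×62 = 102.7 kN; rupture φR_n = 0.75×0.6×450×8×62 = 100.4 kN; take 100.4 kN (rupture).
Governing: min(56.8, 100.4) = 56.8 kN → weld metal.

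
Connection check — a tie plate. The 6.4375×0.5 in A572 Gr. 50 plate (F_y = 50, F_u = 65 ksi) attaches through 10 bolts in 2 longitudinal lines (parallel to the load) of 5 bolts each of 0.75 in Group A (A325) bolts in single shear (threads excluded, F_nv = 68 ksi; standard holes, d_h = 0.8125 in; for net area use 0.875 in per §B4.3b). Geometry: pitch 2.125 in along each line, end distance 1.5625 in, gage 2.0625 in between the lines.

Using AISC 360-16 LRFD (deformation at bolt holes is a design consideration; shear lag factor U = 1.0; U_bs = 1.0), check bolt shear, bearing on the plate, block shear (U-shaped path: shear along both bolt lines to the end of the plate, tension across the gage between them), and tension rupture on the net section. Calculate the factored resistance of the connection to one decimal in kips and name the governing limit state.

114.3 kips (net-section rupture governs)

Bolt shear: A_b = π(0.75)²/4 = 0.44179 in². φR_n = 0.75 × 68 × 0.44179 × 10 × 1 = 225.3 kips.
Bearing (0.5 in plate, F_u = 65 ksi): end bolts L_c = 1.5625 − 0.8125/2 = 1.15625, R_n = min(1.2×1.15625×0.5×65, 2.4×0.75×0.5×65) = 45.094 kips/bolt; interior L_c = 2.125 − 0.8125 = 1.3125, R_n = 51.188 kips/bolt. φR_n = 0.75 × (2×45.094 + 8×51.188) = 374.8 kips.
Block shear: shear path 2×[1.5625+4×2.125] = 2×10.0625 in, A_gv = 10.063, A_nv = 2×(10.0625 − 4.5×0.875)×0.5 = 6.125 in²; tension across gage: (2.0625 − 1×0.875)×0.5 = 0.59375 in². R_n = min(0.6×65×6.125, 0.6×50×10.063) + 1.0×65×0.59375 = min(238.88, 301.89) + 38.594 = 277.47 kips. φR_n = 0.75 × 277.47 = 208.1 kips.
Tension rupture (net): A_n = (6.4375 − 2×0.875)×0.5 = 2.3438 in² (U = 1.0, A_e = A_n). φR_n = 0.75 × 65 × 2.3438 = 114.3 kips.
Governing: min(225.3, 374.8, 208.1, 114.3) = 114.3 kips → net-section rupture.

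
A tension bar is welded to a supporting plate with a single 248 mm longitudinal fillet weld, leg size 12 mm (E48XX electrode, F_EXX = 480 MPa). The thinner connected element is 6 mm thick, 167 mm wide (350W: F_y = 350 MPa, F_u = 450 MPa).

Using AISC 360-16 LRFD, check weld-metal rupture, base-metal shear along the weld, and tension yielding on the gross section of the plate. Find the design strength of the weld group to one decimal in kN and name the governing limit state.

Weld metal: throat = 0.707×12 = 8.484 mm, L = 248 mm. φR_n = 0.75 × 0.6 × 480 × 8.484 × 248 = 454.5 kN.
Base metal shear (6 mm plate): yield φR_n = 1.0×0.6×350×6×248 = 312.5 kN; rupture φR_n = 0.75×0.6×450×6×248 = 301.3 kN; take 301.3 kN (rupture).
Tension yield (gross): A_g = 167×6 = 1002 mm². φR_n = 0.90 × 350 × 1002 = 315.6 kN.
Governing: min(454.5, 301.3, 315.6) = 301.3 kN → base-metal shear.

301.3 kN (base-metal shear governs)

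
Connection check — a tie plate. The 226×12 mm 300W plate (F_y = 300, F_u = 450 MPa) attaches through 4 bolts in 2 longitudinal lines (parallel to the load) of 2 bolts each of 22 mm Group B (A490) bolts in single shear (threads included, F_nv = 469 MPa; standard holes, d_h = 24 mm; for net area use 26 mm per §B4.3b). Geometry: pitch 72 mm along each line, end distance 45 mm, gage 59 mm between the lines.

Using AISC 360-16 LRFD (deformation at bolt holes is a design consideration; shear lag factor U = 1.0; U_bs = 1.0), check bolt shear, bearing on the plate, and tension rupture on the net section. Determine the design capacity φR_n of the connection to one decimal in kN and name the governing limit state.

Bolt shear: A_b = π(22)²/4 = 380.13 mm². φR_n = 0.75 × 469 × 380.13 × 4 × 1 = 534.8 kN.
Bearing (12 mm plate, F_u = 450 MPa): end bolts L_c = 45 − 24/2 = 33, R_n = min(1.2×33×12×450, 2.4×22×12×450) = 213.84 kN/bolt; interior L_c = 72 − 24 = 48, R_n = 285.12 kN/bolt. φR_n = 0.75 × (2×213.84 + 2×285.12) = 748.4 kN.
Tension rupture (net): A_n = (226 − 2×26)×12 = 2088 mm² (U = 1.0, A_e = A_n). φR_n = 0.75 × 450 × 2088 = 704.7 kN.
Governing: min(534.8, 748.4, 704.7) = 534.8 kN → bolt shear.

534.8 kN (bolt shear governs)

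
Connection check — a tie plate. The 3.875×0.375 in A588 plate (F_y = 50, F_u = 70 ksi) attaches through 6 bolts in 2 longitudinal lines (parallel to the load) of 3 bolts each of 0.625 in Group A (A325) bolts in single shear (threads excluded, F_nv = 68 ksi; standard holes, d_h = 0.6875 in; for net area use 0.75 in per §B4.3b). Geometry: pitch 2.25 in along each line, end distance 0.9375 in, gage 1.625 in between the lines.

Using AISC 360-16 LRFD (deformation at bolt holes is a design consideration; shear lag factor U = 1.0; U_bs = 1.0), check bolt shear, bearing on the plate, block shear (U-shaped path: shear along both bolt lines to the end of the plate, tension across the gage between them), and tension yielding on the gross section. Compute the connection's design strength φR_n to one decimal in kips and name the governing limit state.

65.4 kips (gross-section yield governs)

Bolt shear: A_b = π(0.625)²/4 = 0.3068 in². φR_n = 0.75 × 68 × 0.3068 × 6 × 1 = 93.9 kips.
Bearing (0.375 in plate, F_u = 70 ksi): end bolts L_c = 0.9375 − 0.6875/2 = 0.59375, R_n = min(1.2×0.59375×0.375×70, 2.4×0.625×0.375×70) = 18.703 kips/bolt; interior L_c = 2.25 − 0.6875 = 1.5625, R_n = 39.375 kips/bolt. φR_n = 0.75 × (2×18.703 + 4×39.375) = 146.2 kips.
Block shear: shear path 2×[0.9375+2×2.25] = 2×5.4375 in, A_gv = 4.0781, A_nv = 2×(5.4375 − 2.5×0.75)×0.375 = 2.6719 in²; tension across gage: (1.625 − 1×0.75)×0.375 = 0.32813 in². R_n = min(0.6×70×2.6719, 0.6×50×4.0781) + 1.0×70×0.32813 = min(112.22, 122.34) + 22.969 = 135.19 kips. φR_n = 0.75 × 135.19 = 101.4 kips.
Tension yield (gross): A_g = 3.875×0.375 = 1.4531 in². φR_n = 0.90 × 50 × 1.4531 = 65.4 kips.
Governing: min(93.9, 146.2, 101.4, 65.4) = 65.4 kips → gross-section yield.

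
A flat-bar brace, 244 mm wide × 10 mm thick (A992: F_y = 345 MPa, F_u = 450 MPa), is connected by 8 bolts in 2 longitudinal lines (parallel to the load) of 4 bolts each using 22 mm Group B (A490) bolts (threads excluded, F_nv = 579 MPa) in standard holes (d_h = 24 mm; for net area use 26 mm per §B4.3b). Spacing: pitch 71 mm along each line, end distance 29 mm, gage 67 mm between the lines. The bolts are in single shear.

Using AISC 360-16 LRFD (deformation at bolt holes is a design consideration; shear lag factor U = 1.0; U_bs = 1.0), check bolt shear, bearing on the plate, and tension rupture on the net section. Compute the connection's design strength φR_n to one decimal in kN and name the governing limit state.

648.0 kN (net-section rupture governs)

Bolt shear: A_b = π(22)²/4 = 380.13 mm². φR_n = 0.75 × 579 × 380.13 × 8 × 1 = 1320.6 kN.
Bearing (10 mm plate, F_u = 450 MPa): end bolts L_c = 29 − 24/2 = 17, R_n = min(1.2×17×10×450, 2.4×22×10×450) = 91.8 kN/bolt; interior L_c = 71 − 24 = 47, R_n = 237.6 kN/bolt. φR_n = 0.75 × (2×91.8 + 6×237.6) = 1206.9 kN.
Tension rupture (net): A_n = (244 − 2×26)×10 = 1920 mm² (U = 1.0, A_e = A_n). φR_n = 0.75 × 450 × 1920 = 648.0 kN.
Governing: min(1320.6, 1206.9, 648.0) = 648.0 kN → net-section rupture.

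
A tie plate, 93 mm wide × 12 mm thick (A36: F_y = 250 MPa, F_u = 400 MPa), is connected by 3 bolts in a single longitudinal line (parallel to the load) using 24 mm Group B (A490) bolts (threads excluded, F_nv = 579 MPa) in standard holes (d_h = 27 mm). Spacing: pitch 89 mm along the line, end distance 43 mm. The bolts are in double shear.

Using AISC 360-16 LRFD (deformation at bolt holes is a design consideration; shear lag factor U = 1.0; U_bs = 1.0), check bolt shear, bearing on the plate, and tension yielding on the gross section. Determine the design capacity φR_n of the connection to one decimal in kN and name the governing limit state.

Bolt shear: A_b = π(24)²/4 = 452.39 mm². φR_n = 0.75 × 579 × 452.39 × 3 × 2 = 1178.7 kN.
Bearing (12 mm plate, F_u = 400 MPa): end bolts L_c = 43 − 27/2 = 29.5, R_n = min(1.2×29.5×12×400, 2.4×24×12×400) = 169.92 kN/bolt; interior L_c = 89 − 27 = 62, R_n = 276.48 kN/bolt. φR_n = 0.75 × (1×169.92 + 2×276.48) = 542.2 kN.
Tension yield (gross): A_g = 93×12 = 1116 mm². φR_n = 0.90 × 250 × 1116 = 251.1 kN.
Governing: min(1178.7, 542.2, 251.1) = 251.1 kN → gross-section yield.

251.1 kN (gross-section yield governs)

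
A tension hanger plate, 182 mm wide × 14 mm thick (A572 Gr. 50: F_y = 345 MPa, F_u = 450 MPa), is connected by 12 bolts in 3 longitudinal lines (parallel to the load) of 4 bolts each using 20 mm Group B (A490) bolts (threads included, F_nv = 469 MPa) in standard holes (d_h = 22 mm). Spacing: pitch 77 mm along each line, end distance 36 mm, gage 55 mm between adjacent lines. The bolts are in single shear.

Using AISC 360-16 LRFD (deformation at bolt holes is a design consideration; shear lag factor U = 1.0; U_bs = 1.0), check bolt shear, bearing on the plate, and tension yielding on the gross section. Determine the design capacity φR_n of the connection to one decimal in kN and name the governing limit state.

791.2 kN (gross-section yield governs)

Bolt shear: A_b = π(20)²/4 = 314.16 mm². φR_n = 0.75 × 469 × 314.16 × 12 × 1 = 1326.1 kN.
Bearing (14 mm plate, F_u = 450 MPa): end bolts L_c = 36 − 22/2 = 25, R_n = min(1.2×25×14×450, 2.4×20×14×450) = 189 kN/bolt; interior L_c = 77 − 22 = 55, R_n = 302.4 kN/bolt. φR_n = 0.75 × (3×189 + 9×302.4) = 2466.5 kN.
Tension yield (gross): A_g = 182×14 = 2548 mm². φR_n = 0.90 × 345 × 2548 = 791.2 kN.
Governing: min(1326.1, 2466.5, 791.2) = 791.2 kN → gross-section yield.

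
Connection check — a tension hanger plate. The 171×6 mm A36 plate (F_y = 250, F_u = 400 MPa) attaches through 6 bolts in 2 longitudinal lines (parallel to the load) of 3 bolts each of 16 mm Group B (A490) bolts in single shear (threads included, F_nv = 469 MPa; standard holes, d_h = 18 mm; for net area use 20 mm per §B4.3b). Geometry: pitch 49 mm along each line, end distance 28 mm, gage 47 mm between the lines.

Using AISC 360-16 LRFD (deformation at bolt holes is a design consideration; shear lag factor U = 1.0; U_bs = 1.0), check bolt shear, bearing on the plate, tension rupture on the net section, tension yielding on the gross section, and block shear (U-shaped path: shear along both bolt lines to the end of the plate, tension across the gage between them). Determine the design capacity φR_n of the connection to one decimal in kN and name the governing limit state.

212.8 kN (block shear governs)

Bolt shear: A_b = π(16)²/4 = 201.06 mm². φR_n = 0.75 × 469 × 201.06 × 6 × 1 = 424.3 kN.
Bearing (6 mm plate, F_u = 400 MPa): end bolts L_c = 28 − 18/2 = 19, R_n = min(1.2×19×6×400, 2.4×16×6×400) = 54.72 kN/bolt; interior L_c = 49 − 18 = 31, R_n = 89.28 kN/bolt. φR_n = 0.75 × (2×54.72 + 4×89.28) = 349.9 kN.
Tension rupture (net): A_n = (171 − 2×20)×6 = 786 mm² (U = 1.0, A_e = A_n). φR_n = 0.75 × 400 × 786 = 235.8 kN.
Tension yield (gross): A_g = 171×6 = 1026 mm². φR_n = 0.90 × 250 × 1026 = 230.9 kN.
Block shear: shear path 2×[28+2×49] = 2×126 mm, A_gv = 1512, A_nv = 2×(126 − 2.5×20)×6 = 912 mm²; tension across gage: (47 − 1×20)×6 = 162 mm². R_n = min(0.6×400×912, 0.6×250×1512) + 1.0×400×162 = min(218.88, 226.8) + 64.8 = 283.68 kN. φR_n = 0.75 × 283.68 = 212.8 kN.
Governing: min(424.3, 349.9, 235.8, 230.9, 212.8) = 212.8 kN → block shear.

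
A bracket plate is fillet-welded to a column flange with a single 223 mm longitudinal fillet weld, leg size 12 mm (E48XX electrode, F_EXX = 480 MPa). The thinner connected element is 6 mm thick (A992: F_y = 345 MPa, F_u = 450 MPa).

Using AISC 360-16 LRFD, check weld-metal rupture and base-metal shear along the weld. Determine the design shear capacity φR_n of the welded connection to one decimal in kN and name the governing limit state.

270.9 kN (base-metal shear governs)

Weld metal: throat = 0.707×12 = 8.484 mm, L = 223 mm. φR_n = 0.75 × 0.6 × 480 × 8.484 × 223 = 408.7 kN.
Base metal shear (6 mm plate): yield φR_n = 1.0×0.6×345×6×223 = 277.0 kN; rupture φR_n = 0.75×0.6×450×6×223 = 270.9 kN; take 270.9 kN (rupture).
Governing: min(408.7, 270.9) = 270.9 kN → base-metal shear.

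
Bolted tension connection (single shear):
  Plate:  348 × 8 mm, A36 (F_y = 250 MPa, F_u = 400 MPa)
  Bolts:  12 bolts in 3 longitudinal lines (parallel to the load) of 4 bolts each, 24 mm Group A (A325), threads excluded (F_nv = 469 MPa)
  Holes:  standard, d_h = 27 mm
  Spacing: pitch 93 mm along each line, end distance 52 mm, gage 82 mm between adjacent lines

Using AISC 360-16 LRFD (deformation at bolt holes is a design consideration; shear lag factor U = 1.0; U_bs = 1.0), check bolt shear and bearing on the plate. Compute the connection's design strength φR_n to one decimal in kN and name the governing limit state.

Bolt shear: A_b = π(24)²/4 = 452.39 mm². φR_n = 0.75 × 469 × 452.39 × 12 × 1 = 1909.5 kN.
Bearing (8 mm plate, F_u = 400 MPa): end bolts L_c = 52 − 27/2 = 38.5, R_n = min(1.2×38.5×8×400, 2.4×24×8×400) = 147.84 kN/bolt; interior L_c = 93 − 27 = 66, R_n = 184.32 kN/bolt. φR_n = 0.75 × (3×147.84 + 9×184.32) = 1576.8 kN.
Governing: min(1909.5, 1576.8) = 1576.8 kN → bearing.

1576.8 kN (bearing governs)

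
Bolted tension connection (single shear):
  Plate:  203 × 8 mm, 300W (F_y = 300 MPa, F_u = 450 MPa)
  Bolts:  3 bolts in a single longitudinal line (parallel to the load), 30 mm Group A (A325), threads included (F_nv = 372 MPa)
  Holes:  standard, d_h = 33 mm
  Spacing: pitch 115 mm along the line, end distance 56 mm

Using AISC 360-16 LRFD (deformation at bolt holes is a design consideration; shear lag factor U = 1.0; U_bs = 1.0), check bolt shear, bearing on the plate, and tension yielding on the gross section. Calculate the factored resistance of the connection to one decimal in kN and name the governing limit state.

Bolt shear: A_b = π(30)²/4 = 706.86 mm². φR_n = 0.75 × 372 × 706.86 × 3 × 1 = 591.6 kN.
Bearing (8 mm plate, F_u = 450 MPa): end bolts L_c = 56 − 33/2 = 39.5, R_n = min(1.2×39.5×8×450, 2.4×30×8×450) = 170.64 kN/bolt; interior L_c = 115 − 33 = 82, R_n = 259.2 kN/bolt. φR_n = 0.75 × (1×170.64 + 2×259.2) = 516.8 kN.
Tension yield (gross): A_g = 203×8 = 1624 mm². φR_n = 0.90 × 300 × 1624 = 438.5 kN.
Governing: min(591.6, 516.8, 438.5) = 438.5 kN → gross-section yield.

438.5 kN (gross-section yield governs)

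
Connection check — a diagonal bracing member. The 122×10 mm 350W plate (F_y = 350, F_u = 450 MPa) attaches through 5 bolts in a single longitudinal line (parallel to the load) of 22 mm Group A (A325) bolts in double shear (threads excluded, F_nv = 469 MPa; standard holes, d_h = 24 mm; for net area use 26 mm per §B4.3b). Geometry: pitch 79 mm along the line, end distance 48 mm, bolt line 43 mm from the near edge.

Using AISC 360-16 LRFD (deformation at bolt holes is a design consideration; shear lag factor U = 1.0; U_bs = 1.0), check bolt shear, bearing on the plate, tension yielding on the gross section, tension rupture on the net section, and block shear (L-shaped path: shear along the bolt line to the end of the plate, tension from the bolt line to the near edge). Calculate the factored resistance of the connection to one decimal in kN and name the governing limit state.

324.0 kN (net-section rupture governs)

Bolt shear: A_b = π(22)²/4 = 380.13 mm². φR_n = 0.75 × 469 × 380.13 × 5 × 2 = 1337.1 kN.
Bearing (10 mm plate, F_u = 450 MPa): end bolts L_c = 48 − 24/2 = 36, R_n = min(1.2×36×10×450, 2.4×22×10×450) = 194.4 kN/bolt; interior L_c = 79 − 24 = 55, R_n = 237.6 kN/bolt. φR_n = 0.75 × (1×194.4 + 4×237.6) = 858.6 kN.
Tension yield (gross): A_g = 122×10 = 1220 mm². φR_n = 0.90 × 350 × 1220 = 384.3 kN.
Tension rupture (net): A_n = (122 − 1×26)×10 = 960 mm² (U = 1.0, A_e = A_n). φR_n = 0.75 × 450 × 960 = 324.0 kN.
Block shear: shear path 1×[48+4×79] = 1×364 mm, A_gv = 3640, A_nv = 1×(364 − 4.5×26)×10 = 2470 mm²; tension to near edge: (43 − 0.5×26)×10 = 300 mm². R_n = min(0.6×450×2470, 0.6×350×3640) + 1.0×450×300 = min(666.9, 764.4) + 135 = 801.9 kN. φR_n = 0.75 × 801.9 = 601.4 kN.
Governing: min(1337.1, 858.6, 384.3, 324.0, 601.4) = 324.0 kN → net-section rupture.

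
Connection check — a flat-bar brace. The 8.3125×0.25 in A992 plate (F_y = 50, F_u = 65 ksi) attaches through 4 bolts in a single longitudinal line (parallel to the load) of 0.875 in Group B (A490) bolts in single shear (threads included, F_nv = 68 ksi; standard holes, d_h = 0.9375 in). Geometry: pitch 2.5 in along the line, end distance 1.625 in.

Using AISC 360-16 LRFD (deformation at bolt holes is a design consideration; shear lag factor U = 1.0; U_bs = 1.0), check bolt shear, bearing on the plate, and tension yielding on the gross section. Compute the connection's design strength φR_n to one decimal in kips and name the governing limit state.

Bolt shear: A_b = π(0.875)²/4 = 0.60132 in². φR_n = 0.75 × 68 × 0.60132 × 4 × 1 = 122.7 kips.
Bearing (0.25 in plate, F_u = 65 ksi): end bolts L_c = 1.625 − 0.9375/2 = 1.15625, R_n = min(1.2×1.15625×0.25×65, 2.4×0.875×0.25×65) = 22.547 kips/bolt; interior L_c = 2.5 − 0.9375 = 1.5625, R_n = 30.469 kips/bolt. φR_n = 0.75 × (1×22.547 + 3×30.469) = 85.5 kips.
Tension yield (gross): A_g = 8.3125×0.25 = 2.0781 in². φR_n = 0.90 × 50 × 2.0781 = 93.5 kips.
Governing: min(122.7, 85.5, 93.5) = 85.5 kips → bearing.

85.5 kips (bearing governs)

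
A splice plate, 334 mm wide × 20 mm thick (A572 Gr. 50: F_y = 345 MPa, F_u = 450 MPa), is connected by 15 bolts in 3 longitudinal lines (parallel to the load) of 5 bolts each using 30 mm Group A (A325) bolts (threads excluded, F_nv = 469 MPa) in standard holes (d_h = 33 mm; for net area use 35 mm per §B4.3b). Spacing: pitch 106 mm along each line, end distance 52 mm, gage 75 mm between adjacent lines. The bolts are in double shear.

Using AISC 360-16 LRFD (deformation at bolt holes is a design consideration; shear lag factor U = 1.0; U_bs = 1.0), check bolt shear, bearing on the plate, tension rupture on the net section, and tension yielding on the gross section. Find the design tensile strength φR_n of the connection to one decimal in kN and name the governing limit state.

1545.8 kN (net-section rupture governs)

Bolt shear: A_b = π(30)²/4 = 706.86 mm². φR_n = 0.75 × 469 × 706.86 × 15 × 2 = 7459.1 kN.
Bearing (20 mm plate, F_u = 450 MPa): end bolts L_c = 52 − 33/2 = 35.5, R_n = min(1.2×35.5×20×450, 2.4×30×20×450) = 383.4 kN/bolt; interior L_c = 106 − 33 = 73, R_n = 648 kN/bolt. φR_n = 0.75 × (3×383.4 + 12×648) = 6694.7 kN.
Tension rupture (net): A_n = (334 − 3×35)×20 = 4580 mm² (U = 1.0, A_e = A_n). φR_n = 0.75 × 450 × 4580 = 1545.8 kN.
Tension yield (gross): A_g = 334×20 = 6680 mm². φR_n = 0.90 × 345 × 6680 = 2074.1 kN.
Governing: min(7459.1, 6694.7, 1545.8, 2074.1) = 1545.8 kN → net-section rupture.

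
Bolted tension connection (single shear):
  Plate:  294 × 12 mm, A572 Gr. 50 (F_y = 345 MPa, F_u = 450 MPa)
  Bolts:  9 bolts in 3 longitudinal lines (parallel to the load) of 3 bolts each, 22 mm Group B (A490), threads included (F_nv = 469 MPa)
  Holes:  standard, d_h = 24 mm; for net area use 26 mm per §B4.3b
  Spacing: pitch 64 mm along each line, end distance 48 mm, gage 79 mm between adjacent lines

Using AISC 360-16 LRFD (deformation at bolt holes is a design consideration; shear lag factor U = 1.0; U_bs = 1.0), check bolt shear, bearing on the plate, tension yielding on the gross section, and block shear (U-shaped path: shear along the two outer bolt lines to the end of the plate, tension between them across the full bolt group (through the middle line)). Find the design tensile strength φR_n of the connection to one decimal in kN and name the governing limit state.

968.8 kN (block shear governs)

Bolt shear: A_b = π(22)²/4 = 380.13 mm². φR_n = 0.75 × 469 × 380.13 × 9 × 1 = 1203.4 kN.
Bearing (12 mm plate, F_u = 450 MPa): end bolts L_c = 48 − 24/2 = 36, R_n = min(1.2×36×12×450, 2.4×22×12×450) = 233.28 kN/bolt; interior L_c = 64 − 24 = 40, R_n = 259.2 kN/bolt. φR_n = 0.75 × (3×233.28 + 6×259.2) = 1691.3 kN.
Tension yield (gross): A_g = 294×12 = 3528 mm². φR_n = 0.90 × 345 × 3528 = 1095.4 kN.
Block shear: shear path 2×[48+2×64] = 2×176 mm, A_gv = 4224, A_nv = 2×(176 − 2.5×26)×12 = 2664 mm²; tension across gage: (158 − 2×26)×12 = 1272 mm². R_n = min(0.6×450×2664, 0.6×345×4224) + 1.0×450×1272 = min(719.28, 874.37) + 572.4 = 1291.7 kN. φR_n = 0.75 × 1291.7 = 968.8 kN.
Governing: min(1203.4, 1691.3, 1095.4, 968.8) = 968.8 kN → block shear.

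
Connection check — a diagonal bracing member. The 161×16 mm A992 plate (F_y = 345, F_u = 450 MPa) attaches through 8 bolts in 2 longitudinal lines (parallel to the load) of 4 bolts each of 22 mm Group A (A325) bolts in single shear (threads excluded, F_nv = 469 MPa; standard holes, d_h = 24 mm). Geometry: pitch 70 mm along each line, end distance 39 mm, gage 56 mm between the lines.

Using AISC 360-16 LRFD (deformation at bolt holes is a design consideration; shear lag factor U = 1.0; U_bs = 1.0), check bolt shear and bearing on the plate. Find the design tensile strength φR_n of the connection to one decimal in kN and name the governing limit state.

1069.7 kN (bolt shear governs)

Bolt shear: A_b = π(22)²/4 = 380.13 mm². φR_n = 0.75 × 469 × 380.13 × 8 × 1 = 1069.7 kN.
Bearing (16 mm plate, F_u = 450 MPa): end bolts L_c = 39 − 24/2 = 27, R_n = min(1.2×27×16×450, 2.4×22×16×450) = 233.28 kN/bolt; interior L_c = 70 − 24 = 46, R_n = 380.16 kN/bolt. φR_n = 0.75 × (2×233.28 + 6×380.16) = 2060.6 kN.
Governing: min(1069.7, 2060.6) = 1069.7 kN → bolt shear.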